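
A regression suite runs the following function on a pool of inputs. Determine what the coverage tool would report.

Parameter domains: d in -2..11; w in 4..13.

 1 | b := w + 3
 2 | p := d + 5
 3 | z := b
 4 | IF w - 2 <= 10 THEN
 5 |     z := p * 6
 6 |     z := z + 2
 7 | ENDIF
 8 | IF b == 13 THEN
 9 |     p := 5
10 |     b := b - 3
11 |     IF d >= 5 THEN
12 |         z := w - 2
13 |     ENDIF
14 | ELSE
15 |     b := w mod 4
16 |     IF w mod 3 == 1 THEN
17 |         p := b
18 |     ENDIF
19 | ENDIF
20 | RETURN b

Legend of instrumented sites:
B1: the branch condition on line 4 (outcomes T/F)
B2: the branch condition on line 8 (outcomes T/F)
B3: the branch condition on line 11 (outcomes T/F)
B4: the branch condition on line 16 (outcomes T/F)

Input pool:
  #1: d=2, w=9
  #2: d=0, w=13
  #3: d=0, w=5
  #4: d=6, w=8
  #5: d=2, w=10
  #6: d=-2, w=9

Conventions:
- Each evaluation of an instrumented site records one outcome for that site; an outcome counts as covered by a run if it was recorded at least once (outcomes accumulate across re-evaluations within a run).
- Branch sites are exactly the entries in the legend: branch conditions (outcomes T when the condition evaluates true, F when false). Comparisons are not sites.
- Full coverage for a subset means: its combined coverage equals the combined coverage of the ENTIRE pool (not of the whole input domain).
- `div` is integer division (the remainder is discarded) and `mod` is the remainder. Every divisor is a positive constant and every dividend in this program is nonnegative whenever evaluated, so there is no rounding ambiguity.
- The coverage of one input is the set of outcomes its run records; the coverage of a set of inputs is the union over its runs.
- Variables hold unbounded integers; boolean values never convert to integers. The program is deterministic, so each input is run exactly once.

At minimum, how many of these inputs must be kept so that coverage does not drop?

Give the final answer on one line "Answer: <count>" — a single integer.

input #1 (d=2, w=9): covers B1=T, B2=F, B4=F
input #2 (d=0, w=13): covers B1=F, B2=F, B4=T
input #3 (d=0, w=5): covers B1=T, B2=F, B4=F
input #4 (d=6, w=8): covers B1=T, B2=F, B4=F
input #5 (d=2, w=10): covers B1=T, B2=T, B3=F
input #6 (d=-2, w=9): covers B1=T, B2=F, B4=F
union over all inputs: B1=T, B1=F, B2=T, B2=F, B3=F, B4=T, B4=F (7 outcomes)
size 1 is not enough: best union over all size-1 subsets is 3/7
size 2 is not enough: best union over all size-2 subsets is 6/7
at size 3, {1, 2, 5} reaches all 7 outcomes; every lexicographically earlier size-3 subset fails

Answer: 3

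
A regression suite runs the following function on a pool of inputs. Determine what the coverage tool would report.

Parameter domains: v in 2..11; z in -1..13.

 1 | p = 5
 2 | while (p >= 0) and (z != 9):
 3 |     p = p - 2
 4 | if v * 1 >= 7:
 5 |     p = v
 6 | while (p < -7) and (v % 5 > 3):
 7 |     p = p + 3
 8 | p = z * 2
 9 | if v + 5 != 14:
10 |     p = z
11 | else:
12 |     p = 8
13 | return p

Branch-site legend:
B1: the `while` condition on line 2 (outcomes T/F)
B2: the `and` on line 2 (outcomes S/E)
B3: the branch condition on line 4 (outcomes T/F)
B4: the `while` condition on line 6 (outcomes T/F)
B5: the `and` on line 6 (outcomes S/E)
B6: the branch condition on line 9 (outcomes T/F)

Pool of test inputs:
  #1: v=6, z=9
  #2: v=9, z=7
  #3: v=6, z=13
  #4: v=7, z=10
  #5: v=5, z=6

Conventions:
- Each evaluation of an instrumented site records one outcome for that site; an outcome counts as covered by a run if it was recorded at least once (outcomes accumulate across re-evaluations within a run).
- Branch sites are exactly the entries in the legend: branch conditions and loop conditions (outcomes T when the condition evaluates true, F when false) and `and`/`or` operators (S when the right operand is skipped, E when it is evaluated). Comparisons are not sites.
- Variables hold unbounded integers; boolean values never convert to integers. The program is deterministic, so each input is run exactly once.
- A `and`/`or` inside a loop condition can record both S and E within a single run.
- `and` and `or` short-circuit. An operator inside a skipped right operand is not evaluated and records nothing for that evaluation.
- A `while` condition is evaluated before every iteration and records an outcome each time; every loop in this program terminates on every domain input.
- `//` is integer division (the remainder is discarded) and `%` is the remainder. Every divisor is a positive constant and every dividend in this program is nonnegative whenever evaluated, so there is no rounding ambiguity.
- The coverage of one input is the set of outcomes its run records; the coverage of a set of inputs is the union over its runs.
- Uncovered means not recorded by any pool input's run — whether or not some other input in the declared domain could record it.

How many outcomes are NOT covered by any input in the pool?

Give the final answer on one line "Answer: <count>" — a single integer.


input #1, v=6, z=9: events B2->E, B1->F, B3->F, B5->S, B4->F, B6->T; outcomes B1=F, B2=E, B3=F, B4=F, B5=S, B6=T
input #2, v=9, z=7: events B2->E, B1->T, B2->E, B1->T, B2->E, B1->T, B2->S, B1->F, B3->T, B5->S, B4->F, B6->F; outcomes B1=T, B1=F, B2=S, B2=E, B3=T, B4=F, B5=S, B6=F
input #3, v=6, z=13: events B2->E, B1->T, B2->E, B1->T, B2->E, B1->T, B2->S, B1->F, B3->F, B5->S, B4->F, B6->T; outcomes B1=T, B1=F, B2=S, B2=E, B3=F, B4=F, B5=S, B6=T
input #4, v=7, z=10: events B2->E, B1->T, B2->E, B1->T, B2->E, B1->T, B2->S, B1->F, B3->T, B5->S, B4->F, B6->T; outcomes B1=T, B1=F, B2=S, B2=E, B3=T, B4=F, B5=S, B6=T
input #5, v=5, z=6: events B2->E, B1->T, B2->E, B1->T, B2->E, B1->T, B2->S, B1->F, B3->F, B5->S, B4->F, B6->T; outcomes B1=T, B1=F, B2=S, B2=E, B3=F, B4=F, B5=S, B6=T
union over the pool: B1=T, B1=F, B2=S, B2=E, B3=T, B3=F, B4=F, B5=S, B6=T, B6=F
uncovered (2 of 12): B4=T, B5=E
Answer: 2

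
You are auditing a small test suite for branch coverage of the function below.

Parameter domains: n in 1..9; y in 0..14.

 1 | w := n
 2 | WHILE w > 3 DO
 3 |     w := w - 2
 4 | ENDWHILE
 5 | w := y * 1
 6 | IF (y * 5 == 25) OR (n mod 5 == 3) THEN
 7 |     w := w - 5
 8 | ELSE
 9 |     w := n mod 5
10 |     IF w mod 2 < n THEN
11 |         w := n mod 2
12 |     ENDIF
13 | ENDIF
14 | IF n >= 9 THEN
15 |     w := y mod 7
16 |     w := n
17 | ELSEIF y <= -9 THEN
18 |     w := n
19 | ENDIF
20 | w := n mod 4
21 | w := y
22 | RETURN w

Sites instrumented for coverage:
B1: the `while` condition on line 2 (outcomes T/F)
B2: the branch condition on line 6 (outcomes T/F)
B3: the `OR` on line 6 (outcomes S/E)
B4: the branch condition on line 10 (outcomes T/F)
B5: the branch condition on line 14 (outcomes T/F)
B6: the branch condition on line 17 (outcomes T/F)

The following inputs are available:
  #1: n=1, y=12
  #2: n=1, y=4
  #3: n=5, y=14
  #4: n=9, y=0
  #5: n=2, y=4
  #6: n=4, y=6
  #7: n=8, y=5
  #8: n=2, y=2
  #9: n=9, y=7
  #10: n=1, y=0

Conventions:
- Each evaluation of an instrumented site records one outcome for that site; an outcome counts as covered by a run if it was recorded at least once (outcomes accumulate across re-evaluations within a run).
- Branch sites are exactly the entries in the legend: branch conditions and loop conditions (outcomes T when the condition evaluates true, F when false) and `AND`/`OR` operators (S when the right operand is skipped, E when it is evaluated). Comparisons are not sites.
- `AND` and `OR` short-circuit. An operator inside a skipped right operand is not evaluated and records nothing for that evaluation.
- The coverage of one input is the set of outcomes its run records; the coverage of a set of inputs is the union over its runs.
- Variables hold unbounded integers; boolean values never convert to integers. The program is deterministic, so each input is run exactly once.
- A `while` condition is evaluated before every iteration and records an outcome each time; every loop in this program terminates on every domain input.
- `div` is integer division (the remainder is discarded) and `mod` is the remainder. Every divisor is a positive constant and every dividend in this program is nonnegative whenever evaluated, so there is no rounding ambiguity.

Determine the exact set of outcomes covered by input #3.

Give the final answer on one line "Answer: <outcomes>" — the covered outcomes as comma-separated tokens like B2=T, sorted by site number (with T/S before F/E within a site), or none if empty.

Simulating input #3 (n=5, y=14) step by step:
  B1->T, B1->F, B3->E, B2->F, B4->T, B5->F, B6->F
collecting distinct outcomes: B1=T, B1=F, B2=F, B3=E, B4=T, B5=F, B6=F

Answer: B1=T, B1=F, B2=F, B3=E, B4=T, B5=F, B6=F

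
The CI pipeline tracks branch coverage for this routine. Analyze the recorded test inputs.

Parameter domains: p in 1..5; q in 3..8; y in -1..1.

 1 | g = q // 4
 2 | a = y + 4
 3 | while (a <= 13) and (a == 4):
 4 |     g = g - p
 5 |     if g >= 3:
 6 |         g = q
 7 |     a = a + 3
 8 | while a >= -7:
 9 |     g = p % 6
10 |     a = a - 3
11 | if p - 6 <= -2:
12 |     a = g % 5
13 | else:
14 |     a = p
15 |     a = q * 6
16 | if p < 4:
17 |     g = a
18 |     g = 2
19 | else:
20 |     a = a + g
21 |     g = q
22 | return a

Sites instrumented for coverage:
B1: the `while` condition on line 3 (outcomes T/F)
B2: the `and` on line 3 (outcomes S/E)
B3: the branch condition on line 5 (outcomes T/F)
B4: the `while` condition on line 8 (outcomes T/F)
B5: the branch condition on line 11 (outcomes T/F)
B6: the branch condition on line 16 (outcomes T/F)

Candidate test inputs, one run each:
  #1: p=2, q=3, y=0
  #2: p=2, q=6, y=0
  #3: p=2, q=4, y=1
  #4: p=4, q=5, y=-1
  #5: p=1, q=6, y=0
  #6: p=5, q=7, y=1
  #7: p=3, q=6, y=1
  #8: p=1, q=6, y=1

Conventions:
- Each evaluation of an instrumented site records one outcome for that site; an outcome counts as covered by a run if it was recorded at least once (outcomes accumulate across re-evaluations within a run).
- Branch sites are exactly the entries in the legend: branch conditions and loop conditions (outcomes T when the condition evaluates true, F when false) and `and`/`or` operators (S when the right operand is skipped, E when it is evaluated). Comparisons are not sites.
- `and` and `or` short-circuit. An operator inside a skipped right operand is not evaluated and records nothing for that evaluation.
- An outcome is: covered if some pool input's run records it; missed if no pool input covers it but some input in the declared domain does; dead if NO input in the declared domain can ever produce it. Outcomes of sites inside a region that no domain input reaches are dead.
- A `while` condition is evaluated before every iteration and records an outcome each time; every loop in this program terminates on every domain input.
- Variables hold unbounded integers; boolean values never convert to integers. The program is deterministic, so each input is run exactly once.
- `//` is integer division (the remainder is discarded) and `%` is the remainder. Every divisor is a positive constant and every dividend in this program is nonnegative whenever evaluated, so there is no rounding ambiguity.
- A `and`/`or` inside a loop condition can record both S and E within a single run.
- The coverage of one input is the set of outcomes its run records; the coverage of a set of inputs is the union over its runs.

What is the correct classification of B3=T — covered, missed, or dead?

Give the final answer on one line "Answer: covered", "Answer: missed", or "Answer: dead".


no pool input records B3=T
checking all 90 inputs in the declared domain: B3=T is never recorded -> dead
Answer: dead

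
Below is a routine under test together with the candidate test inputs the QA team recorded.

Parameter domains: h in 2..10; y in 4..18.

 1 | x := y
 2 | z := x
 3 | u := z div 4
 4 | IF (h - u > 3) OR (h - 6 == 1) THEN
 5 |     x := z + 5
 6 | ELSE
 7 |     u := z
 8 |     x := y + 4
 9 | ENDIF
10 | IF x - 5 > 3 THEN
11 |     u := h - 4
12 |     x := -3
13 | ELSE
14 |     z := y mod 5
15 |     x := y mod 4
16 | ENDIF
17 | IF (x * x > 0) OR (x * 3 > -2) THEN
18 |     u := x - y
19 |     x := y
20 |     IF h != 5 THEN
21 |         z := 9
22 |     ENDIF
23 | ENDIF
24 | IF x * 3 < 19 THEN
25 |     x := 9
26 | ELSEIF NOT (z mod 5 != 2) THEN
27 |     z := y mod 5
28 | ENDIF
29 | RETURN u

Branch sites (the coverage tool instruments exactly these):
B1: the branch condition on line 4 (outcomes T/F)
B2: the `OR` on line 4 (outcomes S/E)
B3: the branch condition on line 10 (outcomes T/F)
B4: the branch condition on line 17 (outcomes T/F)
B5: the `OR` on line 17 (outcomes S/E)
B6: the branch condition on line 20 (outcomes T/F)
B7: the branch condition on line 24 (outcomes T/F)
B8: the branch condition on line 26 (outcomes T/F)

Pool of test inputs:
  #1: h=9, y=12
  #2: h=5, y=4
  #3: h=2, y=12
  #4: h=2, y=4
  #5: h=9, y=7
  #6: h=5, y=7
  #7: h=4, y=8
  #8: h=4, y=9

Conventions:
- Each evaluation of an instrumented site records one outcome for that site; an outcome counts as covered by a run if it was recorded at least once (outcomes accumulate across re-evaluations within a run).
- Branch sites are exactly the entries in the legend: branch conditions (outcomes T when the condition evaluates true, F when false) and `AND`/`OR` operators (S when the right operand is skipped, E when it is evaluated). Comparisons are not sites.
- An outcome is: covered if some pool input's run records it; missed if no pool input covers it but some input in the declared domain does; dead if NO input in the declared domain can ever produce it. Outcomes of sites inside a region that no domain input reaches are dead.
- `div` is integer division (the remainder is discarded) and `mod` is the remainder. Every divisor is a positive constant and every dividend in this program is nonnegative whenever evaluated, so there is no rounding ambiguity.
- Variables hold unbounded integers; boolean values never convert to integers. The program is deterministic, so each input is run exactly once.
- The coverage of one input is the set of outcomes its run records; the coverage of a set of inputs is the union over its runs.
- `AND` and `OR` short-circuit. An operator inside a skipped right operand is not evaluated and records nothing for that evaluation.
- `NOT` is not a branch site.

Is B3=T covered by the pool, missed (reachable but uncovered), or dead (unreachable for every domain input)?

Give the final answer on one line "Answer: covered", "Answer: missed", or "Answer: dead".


B3=T is recorded by pool input(s) 1, 2, 3, 5, 6, 7, 8 -> covered
Answer: covered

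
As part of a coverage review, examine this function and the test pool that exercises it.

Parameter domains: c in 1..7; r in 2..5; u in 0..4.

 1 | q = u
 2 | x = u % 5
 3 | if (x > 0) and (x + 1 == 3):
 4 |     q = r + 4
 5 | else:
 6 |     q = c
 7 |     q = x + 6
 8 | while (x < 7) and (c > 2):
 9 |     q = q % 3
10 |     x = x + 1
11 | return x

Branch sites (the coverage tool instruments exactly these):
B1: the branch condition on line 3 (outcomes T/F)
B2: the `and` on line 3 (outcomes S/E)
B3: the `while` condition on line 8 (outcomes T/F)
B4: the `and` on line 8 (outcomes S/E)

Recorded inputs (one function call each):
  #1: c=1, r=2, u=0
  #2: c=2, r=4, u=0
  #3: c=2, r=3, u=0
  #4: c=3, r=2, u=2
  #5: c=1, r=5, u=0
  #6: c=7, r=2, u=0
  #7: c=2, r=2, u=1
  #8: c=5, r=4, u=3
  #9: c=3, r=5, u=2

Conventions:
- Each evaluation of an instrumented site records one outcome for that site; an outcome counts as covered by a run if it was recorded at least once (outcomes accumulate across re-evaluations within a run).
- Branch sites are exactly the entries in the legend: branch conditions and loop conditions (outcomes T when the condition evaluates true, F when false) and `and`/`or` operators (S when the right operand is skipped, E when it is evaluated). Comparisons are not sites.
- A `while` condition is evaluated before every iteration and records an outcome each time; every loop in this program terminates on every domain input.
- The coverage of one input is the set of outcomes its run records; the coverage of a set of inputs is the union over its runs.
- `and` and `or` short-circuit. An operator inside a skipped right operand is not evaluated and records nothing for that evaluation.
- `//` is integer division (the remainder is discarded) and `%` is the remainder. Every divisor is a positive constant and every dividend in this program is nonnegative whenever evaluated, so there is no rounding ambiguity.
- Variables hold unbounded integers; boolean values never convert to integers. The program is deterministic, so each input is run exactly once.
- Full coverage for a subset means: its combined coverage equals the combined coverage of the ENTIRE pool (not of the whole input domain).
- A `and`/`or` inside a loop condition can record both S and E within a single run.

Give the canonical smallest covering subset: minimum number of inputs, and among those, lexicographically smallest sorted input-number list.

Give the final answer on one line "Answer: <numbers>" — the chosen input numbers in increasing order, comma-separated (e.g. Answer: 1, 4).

test 1 (c=1, r=2, u=0) fires B2->S, B1->F, B4->E, B3->F; hits B1=F, B2=S, B3=F, B4=E
test 2 (c=2, r=4, u=0) fires B2->S, B1->F, B4->E, B3->F; hits B1=F, B2=S, B3=F, B4=E
test 3 (c=2, r=3, u=0) fires B2->S, B1->F, B4->E, B3->F; hits B1=F, B2=S, B3=F, B4=E
test 4 (c=3, r=2, u=2) fires B2->E, B1->T, B4->E, B3->T, B4->E, B3->T, B4->E, B3->T, B4->E, B3->T, B4->E, B3->T, B4->S, B3->F; hits B1=T, B2=E, B3=T, B3=F, B4=S, B4=E
test 5 (c=1, r=5, u=0) fires B2->S, B1->F, B4->E, B3->F; hits B1=F, B2=S, B3=F, B4=E
test 6 (c=7, r=2, u=0) fires B2->S, B1->F, B4->E, B3->T, B4->E, B3->T, B4->E, B3->T, B4->E, B3->T, B4->E, B3->T, B4->E, B3->T, ...; hits B1=F, B2=S, B3=T, B3=F, B4=S, B4=E
test 7 (c=2, r=2, u=1) fires B2->E, B1->F, B4->E, B3->F; hits B1=F, B2=E, B3=F, B4=E
test 8 (c=5, r=4, u=3) fires B2->E, B1->F, B4->E, B3->T, B4->E, B3->T, B4->E, B3->T, B4->E, B3->T, B4->S, B3->F; hits B1=F, B2=E, B3=T, B3=F, B4=S, B4=E
test 9 (c=3, r=5, u=2) fires B2->E, B1->T, B4->E, B3->T, B4->E, B3->T, B4->E, B3->T, B4->E, B3->T, B4->E, B3->T, B4->S, B3->F; hits B1=T, B2=E, B3=T, B3=F, B4=S, B4=E
together the pool reaches 8 outcomes: B1=T, B1=F, B2=S, B2=E, B3=T, B3=F, B4=S, B4=E
no size-1 subset reaches all 8 outcomes (best union: 6/8)
the canonical winner is {1, 4}: size 2, full 8-outcome coverage, earliest index list among size-2 covers

Answer: 1, 4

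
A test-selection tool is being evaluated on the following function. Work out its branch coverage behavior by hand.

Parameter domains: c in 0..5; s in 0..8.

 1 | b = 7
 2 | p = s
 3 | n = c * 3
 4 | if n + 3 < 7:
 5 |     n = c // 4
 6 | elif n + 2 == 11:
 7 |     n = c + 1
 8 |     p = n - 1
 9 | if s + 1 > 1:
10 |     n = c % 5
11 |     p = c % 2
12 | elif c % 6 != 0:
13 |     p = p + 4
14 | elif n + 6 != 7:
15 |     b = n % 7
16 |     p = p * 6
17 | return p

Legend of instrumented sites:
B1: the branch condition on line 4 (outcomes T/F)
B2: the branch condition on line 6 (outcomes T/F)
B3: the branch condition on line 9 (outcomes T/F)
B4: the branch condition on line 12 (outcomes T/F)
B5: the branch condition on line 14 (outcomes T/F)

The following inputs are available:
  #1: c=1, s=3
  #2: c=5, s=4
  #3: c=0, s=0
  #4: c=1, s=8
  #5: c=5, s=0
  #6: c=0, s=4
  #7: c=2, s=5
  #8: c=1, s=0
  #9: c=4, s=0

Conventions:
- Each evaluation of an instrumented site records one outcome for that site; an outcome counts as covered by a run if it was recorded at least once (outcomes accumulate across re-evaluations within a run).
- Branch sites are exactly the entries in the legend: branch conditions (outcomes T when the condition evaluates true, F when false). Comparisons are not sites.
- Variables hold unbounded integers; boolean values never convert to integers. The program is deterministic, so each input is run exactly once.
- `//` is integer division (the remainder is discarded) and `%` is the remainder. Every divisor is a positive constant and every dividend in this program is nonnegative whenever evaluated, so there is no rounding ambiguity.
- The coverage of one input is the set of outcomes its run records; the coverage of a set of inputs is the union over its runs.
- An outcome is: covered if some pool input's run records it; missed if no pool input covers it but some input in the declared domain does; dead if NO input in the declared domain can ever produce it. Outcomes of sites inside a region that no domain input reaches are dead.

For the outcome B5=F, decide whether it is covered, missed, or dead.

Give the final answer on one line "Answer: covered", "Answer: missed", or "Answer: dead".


no pool input records B5=F
checking all 54 inputs in the declared domain: B5=F is never recorded -> dead
Answer: dead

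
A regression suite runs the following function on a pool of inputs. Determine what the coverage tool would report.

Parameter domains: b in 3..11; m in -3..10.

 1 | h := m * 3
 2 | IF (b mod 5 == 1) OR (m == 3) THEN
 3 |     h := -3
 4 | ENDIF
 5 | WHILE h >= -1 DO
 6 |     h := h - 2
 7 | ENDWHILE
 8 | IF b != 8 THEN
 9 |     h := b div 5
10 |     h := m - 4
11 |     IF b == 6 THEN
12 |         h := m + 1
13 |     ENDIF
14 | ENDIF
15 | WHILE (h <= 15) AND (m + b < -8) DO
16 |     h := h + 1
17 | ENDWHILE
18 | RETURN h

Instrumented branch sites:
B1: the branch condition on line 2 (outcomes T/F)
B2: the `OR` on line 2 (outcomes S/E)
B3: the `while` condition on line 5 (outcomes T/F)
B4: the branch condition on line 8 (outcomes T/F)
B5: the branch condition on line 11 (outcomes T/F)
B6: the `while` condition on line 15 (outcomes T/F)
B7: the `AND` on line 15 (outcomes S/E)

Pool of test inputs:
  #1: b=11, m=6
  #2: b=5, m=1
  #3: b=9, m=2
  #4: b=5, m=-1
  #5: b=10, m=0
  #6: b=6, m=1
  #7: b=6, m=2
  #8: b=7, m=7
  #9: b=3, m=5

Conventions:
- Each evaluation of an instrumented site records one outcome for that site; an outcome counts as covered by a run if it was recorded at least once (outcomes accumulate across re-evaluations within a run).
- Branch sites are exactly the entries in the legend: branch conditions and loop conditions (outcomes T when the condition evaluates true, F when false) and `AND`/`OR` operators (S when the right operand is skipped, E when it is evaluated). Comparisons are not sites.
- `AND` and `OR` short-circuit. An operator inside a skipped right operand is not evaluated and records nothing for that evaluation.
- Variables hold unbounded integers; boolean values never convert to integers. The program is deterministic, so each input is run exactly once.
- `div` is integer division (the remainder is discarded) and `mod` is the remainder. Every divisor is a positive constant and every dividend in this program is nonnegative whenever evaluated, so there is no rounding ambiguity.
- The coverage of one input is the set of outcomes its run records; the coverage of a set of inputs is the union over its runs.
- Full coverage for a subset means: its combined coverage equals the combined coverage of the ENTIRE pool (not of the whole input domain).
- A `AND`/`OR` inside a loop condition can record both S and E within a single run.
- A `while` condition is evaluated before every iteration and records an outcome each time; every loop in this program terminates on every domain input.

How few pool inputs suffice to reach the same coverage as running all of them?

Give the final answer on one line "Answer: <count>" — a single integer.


input #1 (b=11, m=6): covers B1=T, B2=S, B3=F, B4=T, B5=F, B6=F, B7=E
input #2 (b=5, m=1): covers B1=F, B2=E, B3=T, B3=F, B4=T, B5=F, B6=F, B7=E
input #3 (b=9, m=2): covers B1=F, B2=E, B3=T, B3=F, B4=T, B5=F, B6=F, B7=E
input #4 (b=5, m=-1): covers B1=F, B2=E, B3=F, B4=T, B5=F, B6=F, B7=E
input #5 (b=10, m=0): covers B1=F, B2=E, B3=T, B3=F, B4=T, B5=F, B6=F, B7=E
input #6 (b=6, m=1): covers B1=T, B2=S, B3=F, B4=T, B5=T, B6=F, B7=E
input #7 (b=6, m=2): covers B1=T, B2=S, B3=F, B4=T, B5=T, B6=F, B7=E
input #8 (b=7, m=7): covers B1=F, B2=E, B3=T, B3=F, B4=T, B5=F, B6=F, B7=E
input #9 (b=3, m=5): covers B1=F, B2=E, B3=T, B3=F, B4=T, B5=F, B6=F, B7=E
the full pool covers 11 outcomes: B1=T, B1=F, B2=S, B2=E, B3=T, B3=F, B4=T, B5=T, B5=F, B6=F, B7=E
no size-1 subset reaches all 11 outcomes (best union: 8/11)
inputs {2, 6} (size 2) cover everything; no size-2 subset with a lexicographically smaller index list covers all 11
Answer: 2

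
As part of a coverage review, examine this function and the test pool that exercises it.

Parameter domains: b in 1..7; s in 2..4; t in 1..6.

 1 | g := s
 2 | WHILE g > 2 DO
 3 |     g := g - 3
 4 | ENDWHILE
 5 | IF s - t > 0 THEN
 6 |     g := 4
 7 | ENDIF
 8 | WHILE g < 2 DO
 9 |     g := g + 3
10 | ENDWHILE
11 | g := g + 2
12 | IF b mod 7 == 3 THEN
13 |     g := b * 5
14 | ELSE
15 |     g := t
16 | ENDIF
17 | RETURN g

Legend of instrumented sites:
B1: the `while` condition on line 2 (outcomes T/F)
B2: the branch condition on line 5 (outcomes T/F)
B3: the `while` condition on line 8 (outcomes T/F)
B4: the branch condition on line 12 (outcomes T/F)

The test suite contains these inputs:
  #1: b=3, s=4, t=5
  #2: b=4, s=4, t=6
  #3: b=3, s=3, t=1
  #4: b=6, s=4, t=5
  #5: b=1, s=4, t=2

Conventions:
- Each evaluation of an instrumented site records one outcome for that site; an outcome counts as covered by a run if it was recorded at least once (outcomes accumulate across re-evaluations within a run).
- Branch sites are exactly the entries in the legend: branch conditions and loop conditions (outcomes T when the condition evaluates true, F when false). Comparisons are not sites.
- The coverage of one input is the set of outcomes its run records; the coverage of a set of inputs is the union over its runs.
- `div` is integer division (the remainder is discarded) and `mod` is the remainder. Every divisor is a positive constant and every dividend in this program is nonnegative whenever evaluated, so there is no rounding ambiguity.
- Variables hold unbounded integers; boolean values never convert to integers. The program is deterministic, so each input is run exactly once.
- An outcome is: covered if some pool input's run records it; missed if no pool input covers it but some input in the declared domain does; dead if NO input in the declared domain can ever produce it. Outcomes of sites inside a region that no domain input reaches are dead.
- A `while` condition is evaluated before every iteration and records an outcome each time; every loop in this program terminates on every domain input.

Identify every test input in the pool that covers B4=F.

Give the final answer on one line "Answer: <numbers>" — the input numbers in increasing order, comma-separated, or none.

input #1 (b=3, s=4, t=5): does not record B4=F
input #2 (b=4, s=4, t=6): records B4=F
input #3 (b=3, s=3, t=1): does not record B4=F
input #4 (b=6, s=4, t=5): records B4=F
input #5 (b=1, s=4, t=2): records B4=F

Answer: 2, 4, 5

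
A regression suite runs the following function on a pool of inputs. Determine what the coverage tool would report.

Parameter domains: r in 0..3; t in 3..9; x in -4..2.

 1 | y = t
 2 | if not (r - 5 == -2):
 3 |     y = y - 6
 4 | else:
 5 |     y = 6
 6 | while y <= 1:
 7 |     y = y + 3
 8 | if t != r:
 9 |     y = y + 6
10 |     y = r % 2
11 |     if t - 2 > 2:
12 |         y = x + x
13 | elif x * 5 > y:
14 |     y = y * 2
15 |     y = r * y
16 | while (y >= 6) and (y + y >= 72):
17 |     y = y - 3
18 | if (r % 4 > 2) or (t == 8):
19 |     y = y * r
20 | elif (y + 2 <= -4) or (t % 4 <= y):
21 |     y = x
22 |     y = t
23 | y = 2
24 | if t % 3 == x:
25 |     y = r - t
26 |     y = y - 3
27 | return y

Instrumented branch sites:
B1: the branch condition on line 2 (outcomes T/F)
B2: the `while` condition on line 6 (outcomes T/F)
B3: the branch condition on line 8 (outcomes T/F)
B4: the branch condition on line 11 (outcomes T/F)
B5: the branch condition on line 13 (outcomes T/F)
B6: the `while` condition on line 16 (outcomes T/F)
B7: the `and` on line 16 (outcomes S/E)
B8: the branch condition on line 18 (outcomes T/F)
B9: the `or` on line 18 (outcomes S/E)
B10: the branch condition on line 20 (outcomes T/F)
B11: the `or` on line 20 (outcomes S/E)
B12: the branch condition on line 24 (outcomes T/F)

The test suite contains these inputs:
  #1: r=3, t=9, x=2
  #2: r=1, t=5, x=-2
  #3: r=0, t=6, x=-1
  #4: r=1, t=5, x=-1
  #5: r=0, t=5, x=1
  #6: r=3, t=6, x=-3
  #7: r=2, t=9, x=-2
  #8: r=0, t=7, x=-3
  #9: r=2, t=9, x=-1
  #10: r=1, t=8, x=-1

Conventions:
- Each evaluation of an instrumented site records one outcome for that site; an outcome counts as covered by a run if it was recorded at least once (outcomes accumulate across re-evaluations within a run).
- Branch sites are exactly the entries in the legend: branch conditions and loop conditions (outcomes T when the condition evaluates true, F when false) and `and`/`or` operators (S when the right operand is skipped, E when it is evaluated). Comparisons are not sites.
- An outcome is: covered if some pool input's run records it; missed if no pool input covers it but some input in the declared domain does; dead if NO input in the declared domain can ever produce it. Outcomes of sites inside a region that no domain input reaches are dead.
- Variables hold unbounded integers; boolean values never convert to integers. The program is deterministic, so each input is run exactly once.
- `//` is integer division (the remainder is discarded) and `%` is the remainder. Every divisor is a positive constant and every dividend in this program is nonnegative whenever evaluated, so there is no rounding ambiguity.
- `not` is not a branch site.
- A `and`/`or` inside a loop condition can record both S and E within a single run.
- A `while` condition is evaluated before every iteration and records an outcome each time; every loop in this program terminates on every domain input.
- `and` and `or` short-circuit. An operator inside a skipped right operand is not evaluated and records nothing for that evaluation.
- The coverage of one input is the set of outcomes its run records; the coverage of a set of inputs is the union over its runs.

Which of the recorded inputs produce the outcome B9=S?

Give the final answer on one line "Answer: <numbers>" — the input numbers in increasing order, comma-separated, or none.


input #1 (r=3, t=9, x=2): records B9=S
input #2 (r=1, t=5, x=-2): does not record B9=S
input #3 (r=0, t=6, x=-1): does not record B9=S
input #4 (r=1, t=5, x=-1): does not record B9=S
input #5 (r=0, t=5, x=1): does not record B9=S
input #6 (r=3, t=6, x=-3): records B9=S
input #7 (r=2, t=9, x=-2): does not record B9=S
input #8 (r=0, t=7, x=-3): does not record B9=S
input #9 (r=2, t=9, x=-1): does not record B9=S
input #10 (r=1, t=8, x=-1): does not record B9=S
Answer: 1, 6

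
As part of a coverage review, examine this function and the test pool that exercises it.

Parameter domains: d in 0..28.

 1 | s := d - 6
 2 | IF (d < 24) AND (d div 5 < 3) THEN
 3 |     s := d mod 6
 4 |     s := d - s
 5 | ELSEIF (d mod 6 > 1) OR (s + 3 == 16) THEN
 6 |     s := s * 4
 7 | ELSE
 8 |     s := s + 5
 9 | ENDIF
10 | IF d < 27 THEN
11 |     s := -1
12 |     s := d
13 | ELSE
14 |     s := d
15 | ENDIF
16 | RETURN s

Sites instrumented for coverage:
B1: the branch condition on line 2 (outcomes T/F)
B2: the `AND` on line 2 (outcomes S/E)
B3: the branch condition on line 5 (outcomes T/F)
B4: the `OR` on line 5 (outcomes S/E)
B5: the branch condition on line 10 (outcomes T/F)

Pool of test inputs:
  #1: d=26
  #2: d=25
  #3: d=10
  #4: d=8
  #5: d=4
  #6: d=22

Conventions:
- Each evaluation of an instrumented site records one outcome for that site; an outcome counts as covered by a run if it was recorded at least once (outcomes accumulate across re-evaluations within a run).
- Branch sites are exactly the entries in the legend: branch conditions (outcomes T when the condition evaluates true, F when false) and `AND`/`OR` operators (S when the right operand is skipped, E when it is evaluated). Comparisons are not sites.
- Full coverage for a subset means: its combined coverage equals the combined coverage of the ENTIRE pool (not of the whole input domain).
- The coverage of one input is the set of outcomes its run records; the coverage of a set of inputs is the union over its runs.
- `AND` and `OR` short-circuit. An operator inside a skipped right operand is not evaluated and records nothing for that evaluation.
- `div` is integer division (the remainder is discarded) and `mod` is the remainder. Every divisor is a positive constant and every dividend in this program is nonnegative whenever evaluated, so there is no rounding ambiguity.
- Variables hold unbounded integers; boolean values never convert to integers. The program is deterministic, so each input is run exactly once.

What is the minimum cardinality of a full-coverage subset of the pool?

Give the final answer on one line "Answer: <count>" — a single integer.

run #1 (d=26) runs B2->S, B1->F, B4->S, B3->T, B5->T; records B1=F, B2=S, B3=T, B4=S, B5=T
run #2 (d=25) runs B2->S, B1->F, B4->E, B3->F, B5->T; records B1=F, B2=S, B3=F, B4=E, B5=T
run #3 (d=10) runs B2->E, B1->T, B5->T; records B1=T, B2=E, B5=T
run #4 (d=8) runs B2->E, B1->T, B5->T; records B1=T, B2=E, B5=T
run #5 (d=4) runs B2->E, B1->T, B5->T; records B1=T, B2=E, B5=T
run #6 (d=22) runs B2->E, B1->F, B4->S, B3->T, B5->T; records B1=F, B2=E, B3=T, B4=S, B5=T
the full pool covers 9 outcomes: B1=T, B1=F, B2=S, B2=E, B3=T, B3=F, B4=S, B4=E, B5=T
size 1 is not enough: best union over all size-1 subsets is 5/9
size 2 is not enough: best union over all size-2 subsets is 8/9
inputs {1, 2, 3} (size 3) cover everything; no size-3 subset with a lexicographically smaller index list covers all 9

Answer: 3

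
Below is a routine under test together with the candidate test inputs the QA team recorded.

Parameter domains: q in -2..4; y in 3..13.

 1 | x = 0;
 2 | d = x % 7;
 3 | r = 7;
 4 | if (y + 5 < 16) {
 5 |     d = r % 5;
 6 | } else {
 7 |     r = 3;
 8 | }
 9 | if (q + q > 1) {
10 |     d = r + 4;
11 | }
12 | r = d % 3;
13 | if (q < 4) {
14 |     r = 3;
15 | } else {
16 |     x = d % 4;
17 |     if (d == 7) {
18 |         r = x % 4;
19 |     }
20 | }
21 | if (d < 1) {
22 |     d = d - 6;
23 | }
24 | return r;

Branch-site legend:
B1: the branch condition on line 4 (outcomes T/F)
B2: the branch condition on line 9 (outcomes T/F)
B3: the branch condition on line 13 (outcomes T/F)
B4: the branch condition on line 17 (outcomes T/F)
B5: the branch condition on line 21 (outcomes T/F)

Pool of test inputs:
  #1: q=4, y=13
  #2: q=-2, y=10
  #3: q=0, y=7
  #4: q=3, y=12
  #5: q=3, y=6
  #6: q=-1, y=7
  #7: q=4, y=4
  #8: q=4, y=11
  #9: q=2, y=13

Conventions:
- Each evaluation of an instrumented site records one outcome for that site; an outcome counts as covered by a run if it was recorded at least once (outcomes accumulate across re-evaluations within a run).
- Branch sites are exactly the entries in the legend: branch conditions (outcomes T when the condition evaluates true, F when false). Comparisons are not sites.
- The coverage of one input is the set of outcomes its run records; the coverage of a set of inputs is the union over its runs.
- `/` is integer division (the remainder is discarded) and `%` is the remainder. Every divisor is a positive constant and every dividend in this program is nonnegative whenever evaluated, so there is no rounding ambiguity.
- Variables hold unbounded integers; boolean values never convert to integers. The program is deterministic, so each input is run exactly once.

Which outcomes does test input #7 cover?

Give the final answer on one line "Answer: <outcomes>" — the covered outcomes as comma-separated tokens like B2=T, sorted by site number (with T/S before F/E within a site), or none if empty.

Tracing the run of input #7 (q=4, y=4):
  B1->T, B2->T, B3->F, B4->F, B5->F
deduplicating events, the covered set is: B1=T, B2=T, B3=F, B4=F, B5=F

Answer: B1=T, B2=T, B3=F, B4=F, B5=F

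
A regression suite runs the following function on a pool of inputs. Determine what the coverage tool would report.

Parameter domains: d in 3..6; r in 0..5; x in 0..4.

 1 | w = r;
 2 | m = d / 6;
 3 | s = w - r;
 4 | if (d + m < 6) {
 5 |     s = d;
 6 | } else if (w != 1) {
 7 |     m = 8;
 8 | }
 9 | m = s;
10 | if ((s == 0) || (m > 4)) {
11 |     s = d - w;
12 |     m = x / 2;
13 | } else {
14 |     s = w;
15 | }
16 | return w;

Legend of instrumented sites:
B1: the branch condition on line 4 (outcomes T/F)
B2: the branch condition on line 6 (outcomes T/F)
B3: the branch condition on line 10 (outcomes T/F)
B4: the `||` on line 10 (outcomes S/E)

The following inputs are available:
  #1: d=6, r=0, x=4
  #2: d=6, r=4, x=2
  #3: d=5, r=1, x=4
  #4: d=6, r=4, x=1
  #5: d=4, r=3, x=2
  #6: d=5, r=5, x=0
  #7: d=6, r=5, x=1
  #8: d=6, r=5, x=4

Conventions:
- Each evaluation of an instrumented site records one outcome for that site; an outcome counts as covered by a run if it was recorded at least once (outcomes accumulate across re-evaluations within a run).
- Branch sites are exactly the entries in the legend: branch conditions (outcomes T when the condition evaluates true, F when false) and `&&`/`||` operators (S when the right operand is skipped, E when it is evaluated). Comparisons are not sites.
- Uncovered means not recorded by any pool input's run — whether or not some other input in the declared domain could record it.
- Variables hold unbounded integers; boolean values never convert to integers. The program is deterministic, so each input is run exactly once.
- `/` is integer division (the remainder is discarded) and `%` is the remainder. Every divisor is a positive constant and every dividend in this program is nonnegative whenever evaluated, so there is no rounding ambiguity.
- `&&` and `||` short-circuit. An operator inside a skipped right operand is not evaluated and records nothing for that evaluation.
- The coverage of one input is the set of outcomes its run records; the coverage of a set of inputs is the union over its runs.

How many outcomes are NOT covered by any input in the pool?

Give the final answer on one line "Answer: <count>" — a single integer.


run #1 (d=6, r=0, x=4) runs B1->F, B2->T, B4->S, B3->T; records B1=F, B2=T, B3=T, B4=S
run #2 (d=6, r=4, x=2) runs B1->F, B2->T, B4->S, B3->T; records B1=F, B2=T, B3=T, B4=S
run #3 (d=5, r=1, x=4) runs B1->T, B4->E, B3->T; records B1=T, B3=T, B4=E
run #4 (d=6, r=4, x=1) runs B1->F, B2->T, B4->S, B3->T; records B1=F, B2=T, B3=T, B4=S
run #5 (d=4, r=3, x=2) runs B1->T, B4->E, B3->F; records B1=T, B3=F, B4=E
run #6 (d=5, r=5, x=0) runs B1->T, B4->E, B3->T; records B1=T, B3=T, B4=E
run #7 (d=6, r=5, x=1) runs B1->F, B2->T, B4->S, B3->T; records B1=F, B2=T, B3=T, B4=S
run #8 (d=6, r=5, x=4) runs B1->F, B2->T, B4->S, B3->T; records B1=F, B2=T, B3=T, B4=S
union over the pool: B1=T, B1=F, B2=T, B3=T, B3=F, B4=S, B4=E
uncovered (1 of 8): B2=F
Answer: 1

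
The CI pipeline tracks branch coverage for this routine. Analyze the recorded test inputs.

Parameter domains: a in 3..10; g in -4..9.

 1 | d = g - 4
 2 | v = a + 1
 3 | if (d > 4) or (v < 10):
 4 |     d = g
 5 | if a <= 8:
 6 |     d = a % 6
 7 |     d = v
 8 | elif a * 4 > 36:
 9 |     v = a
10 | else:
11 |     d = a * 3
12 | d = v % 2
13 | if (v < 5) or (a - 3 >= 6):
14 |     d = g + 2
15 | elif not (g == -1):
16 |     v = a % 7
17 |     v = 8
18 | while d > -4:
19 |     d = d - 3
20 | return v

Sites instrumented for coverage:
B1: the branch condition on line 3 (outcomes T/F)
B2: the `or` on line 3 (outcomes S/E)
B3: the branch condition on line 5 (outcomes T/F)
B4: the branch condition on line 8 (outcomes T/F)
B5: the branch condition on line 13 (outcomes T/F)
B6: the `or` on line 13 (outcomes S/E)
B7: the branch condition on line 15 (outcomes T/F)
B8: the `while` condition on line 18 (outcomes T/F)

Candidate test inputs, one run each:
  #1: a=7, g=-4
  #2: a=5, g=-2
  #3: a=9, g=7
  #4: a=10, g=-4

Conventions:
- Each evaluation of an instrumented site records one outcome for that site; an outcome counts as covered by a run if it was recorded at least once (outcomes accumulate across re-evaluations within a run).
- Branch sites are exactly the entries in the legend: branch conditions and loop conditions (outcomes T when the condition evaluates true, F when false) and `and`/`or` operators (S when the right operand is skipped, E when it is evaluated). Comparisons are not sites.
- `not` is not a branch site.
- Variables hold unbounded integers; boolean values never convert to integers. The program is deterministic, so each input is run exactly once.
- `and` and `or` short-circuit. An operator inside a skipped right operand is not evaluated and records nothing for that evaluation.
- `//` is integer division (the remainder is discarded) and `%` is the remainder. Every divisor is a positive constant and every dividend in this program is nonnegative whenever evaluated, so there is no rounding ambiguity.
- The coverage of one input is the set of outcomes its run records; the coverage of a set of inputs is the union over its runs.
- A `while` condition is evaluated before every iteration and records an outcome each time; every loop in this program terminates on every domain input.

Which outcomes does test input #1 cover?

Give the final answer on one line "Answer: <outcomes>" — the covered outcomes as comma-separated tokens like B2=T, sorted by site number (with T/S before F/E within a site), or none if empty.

Event log for input #1 (a=7, g=-4):
  B2->E, B1->T, B3->T, B6->E, B5->F, B7->T, B8->T, B8->T, B8->F
deduplicating events, the covered set is: B1=T, B2=E, B3=T, B5=F, B6=E, B7=T, B8=T, B8=F

Answer: B1=T, B2=E, B3=T, B5=F, B6=E, B7=T, B8=T, B8=F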